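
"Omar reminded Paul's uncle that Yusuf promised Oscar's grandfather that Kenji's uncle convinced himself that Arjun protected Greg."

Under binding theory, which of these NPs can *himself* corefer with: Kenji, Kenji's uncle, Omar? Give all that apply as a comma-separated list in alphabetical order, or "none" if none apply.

Kenji's uncle

*himself* is a reflexive; Principle A requires it to be bound within its binding domain — the clause headed by 'convinced'.
— Kenji: possessor inside the subject DP of the clause headed by 'convinced'; does not c-command the reflexive — cannot bind it (Principle A).
— Kenji's uncle: subject of the clause headed by 'convinced'; c-commands the reflexive within its binding domain — allowed (Principle A).
— Omar: subject of the matrix clause; c-commands the reflexive but lies outside its binding domain — cannot bind it (Principle A).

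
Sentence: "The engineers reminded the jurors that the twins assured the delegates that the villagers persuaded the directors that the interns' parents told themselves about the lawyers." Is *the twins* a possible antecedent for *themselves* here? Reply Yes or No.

No

*themselves* is a reflexive; Principle A requires it to be bound within its binding domain — the clause headed by 'told'.
— the twins: subject of the clause headed by 'assured'; c-commands the reflexive but lies outside its binding domain — cannot bind it (Principle A).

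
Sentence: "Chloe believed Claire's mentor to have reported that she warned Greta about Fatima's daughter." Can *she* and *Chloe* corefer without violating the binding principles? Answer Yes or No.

*Chloe* is an R-expression; Principle C requires it to be free (not bound by any c-commanding expression).
— she: subject of the clause headed by 'warned'; the pronoun does not c-command the R-expression — coreference allowed.

Yes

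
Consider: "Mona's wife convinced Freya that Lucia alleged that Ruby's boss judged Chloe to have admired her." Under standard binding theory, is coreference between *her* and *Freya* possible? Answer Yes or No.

*Freya* is an R-expression; Principle C requires it to be free (not bound by any c-commanding expression).
— her: object of the clause headed by 'admired'; the pronoun does not c-command the R-expression — coreference allowed.

Yes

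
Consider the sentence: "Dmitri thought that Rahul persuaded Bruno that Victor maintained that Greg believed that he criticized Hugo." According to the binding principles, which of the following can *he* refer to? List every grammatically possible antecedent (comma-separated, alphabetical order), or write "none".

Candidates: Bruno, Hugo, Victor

*he* is a pronoun; Principle B requires it to be free in its binding domain — the clause headed by 'criticized'.
— Bruno: object of the clause headed by 'persuaded'; c-commands the pronoun but lies outside its binding domain — allowed.
— Hugo: object of the clause headed by 'criticized'; is c-commanded by the pronoun; coreference would bind this R-expression — blocked (Principle C).
— Victor: subject of the clause headed by 'maintained'; c-commands the pronoun but lies outside its binding domain — allowed.

Bruno, Victor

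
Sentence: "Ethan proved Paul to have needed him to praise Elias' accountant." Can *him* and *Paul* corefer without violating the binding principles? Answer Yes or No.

*Paul* is an R-expression; Principle C requires it to be free (not bound by any c-commanding expression).
— him: subject of the clause headed by 'praise'; the R-expression locally c-commands the pronoun — coreference blocked (Principle B on the pronoun).

No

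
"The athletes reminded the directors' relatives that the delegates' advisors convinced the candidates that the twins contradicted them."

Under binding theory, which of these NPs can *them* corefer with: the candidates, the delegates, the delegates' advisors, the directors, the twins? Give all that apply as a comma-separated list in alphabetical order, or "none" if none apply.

the candidates, the delegates, the delegates' advisors, the directors

*them* is a pronoun; Principle B requires it to be free in its binding domain — the clause headed by 'contradicted'.
— the candidates: object of the clause headed by 'convinced'; c-commands the pronoun but lies outside its binding domain — allowed.
— the delegates: possessor inside the subject DP of the clause headed by 'convinced'; does not c-command the pronoun — Principle B does not apply; allowed.
— the delegates' advisors: subject of the clause headed by 'convinced'; c-commands the pronoun but lies outside its binding domain — allowed.
— the directors: possessor inside the object DP of the matrix clause; does not c-command the pronoun — Principle B does not apply; allowed.
— the twins: subject of the clause headed by 'contradicted'; c-commands the pronoun within its binding domain — blocked (Principle B).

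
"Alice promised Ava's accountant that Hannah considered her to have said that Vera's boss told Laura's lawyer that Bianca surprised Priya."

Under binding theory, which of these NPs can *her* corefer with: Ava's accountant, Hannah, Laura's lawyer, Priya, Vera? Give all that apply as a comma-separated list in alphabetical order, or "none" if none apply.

*her* is a pronoun; Principle B requires it to be free in its binding domain — the clause headed by 'considered'.
— Ava's accountant: object of the matrix clause; c-commands the pronoun but lies outside its binding domain — allowed.
— Hannah: subject of the clause headed by 'considered'; c-commands the pronoun within its binding domain — blocked (Principle B).
— Laura's lawyer: object of the clause headed by 'told'; is c-commanded by the pronoun; coreference would bind this R-expression — blocked (Principle C).
— Priya: object of the clause headed by 'surprised'; is c-commanded by the pronoun; coreference would bind this R-expression — blocked (Principle C).
— Vera: possessor inside the subject DP of the clause headed by 'told'; is c-commanded by the pronoun; coreference would bind this R-expression — blocked (Principle C).

Ava's accountant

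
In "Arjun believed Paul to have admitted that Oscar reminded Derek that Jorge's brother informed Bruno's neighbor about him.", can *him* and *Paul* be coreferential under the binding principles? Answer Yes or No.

Yes

*Paul* is an R-expression; Principle C requires it to be free (not bound by any c-commanding expression).
— him: second object of the clause headed by 'informed'; the pronoun does not c-command the R-expression — coreference allowed.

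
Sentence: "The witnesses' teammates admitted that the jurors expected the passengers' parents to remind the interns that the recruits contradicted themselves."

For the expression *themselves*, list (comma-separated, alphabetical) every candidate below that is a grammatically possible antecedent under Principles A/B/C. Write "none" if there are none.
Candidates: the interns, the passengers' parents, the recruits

*themselves* is a reflexive; Principle A requires it to be bound within its binding domain — the clause headed by 'contradicted'.
— the interns: object of the clause headed by 'remind'; c-commands the reflexive but lies outside its binding domain — cannot bind it (Principle A).
— the passengers' parents: subject of the clause headed by 'remind'; c-commands the reflexive but lies outside its binding domain — cannot bind it (Principle A).
— the recruits: subject of the clause headed by 'contradicted'; c-commands the reflexive within its binding domain — allowed (Principle A).

the recruits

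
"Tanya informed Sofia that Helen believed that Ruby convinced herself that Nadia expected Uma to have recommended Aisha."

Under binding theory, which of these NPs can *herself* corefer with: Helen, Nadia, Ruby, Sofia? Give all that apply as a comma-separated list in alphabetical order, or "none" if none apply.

Ruby

*herself* is a reflexive; Principle A requires it to be bound within its binding domain — the clause headed by 'convinced'.
— Helen: subject of the clause headed by 'believed'; c-commands the reflexive but lies outside its binding domain — cannot bind it (Principle A).
— Nadia: subject of the clause headed by 'expected'; does not c-command the reflexive — cannot bind it (Principle A).
— Ruby: subject of the clause headed by 'convinced'; c-commands the reflexive within its binding domain — allowed (Principle A).
— Sofia: object of the matrix clause; c-commands the reflexive but lies outside its binding domain — cannot bind it (Principle A).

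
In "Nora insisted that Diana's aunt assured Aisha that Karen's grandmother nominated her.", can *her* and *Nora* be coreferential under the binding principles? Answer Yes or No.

*Nora* is an R-expression; Principle C requires it to be free (not bound by any c-commanding expression).
— her: object of the clause headed by 'nominated'; the pronoun does not c-command the R-expression — coreference allowed.

Yes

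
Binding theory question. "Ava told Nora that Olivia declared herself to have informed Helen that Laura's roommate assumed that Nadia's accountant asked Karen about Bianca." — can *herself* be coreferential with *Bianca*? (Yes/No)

No

*herself* is a reflexive; Principle A requires it to be bound within its binding domain — the clause headed by 'declared'.
— Bianca: second object of the clause headed by 'asked'; does not c-command the reflexive — cannot bind it (Principle A).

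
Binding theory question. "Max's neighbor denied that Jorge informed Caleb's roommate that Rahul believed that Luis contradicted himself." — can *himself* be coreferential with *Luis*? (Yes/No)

Yes

*himself* is a reflexive; Principle A requires it to be bound within its binding domain — the clause headed by 'contradicted'.
— Luis: subject of the clause headed by 'contradicted'; c-commands the reflexive within its binding domain — allowed (Principle A).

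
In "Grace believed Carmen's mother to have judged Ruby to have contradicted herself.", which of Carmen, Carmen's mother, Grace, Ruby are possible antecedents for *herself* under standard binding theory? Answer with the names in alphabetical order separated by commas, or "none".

*herself* is a reflexive; Principle A requires it to be bound within its binding domain — the clause headed by 'contradicted'.
— Carmen: possessor inside the subject DP of the clause headed by 'judged'; does not c-command the reflexive — cannot bind it (Principle A).
— Carmen's mother: subject of the clause headed by 'judged'; c-commands the reflexive but lies outside its binding domain — cannot bind it (Principle A).
— Grace: subject of the matrix clause; c-commands the reflexive but lies outside its binding domain — cannot bind it (Principle A).
— Ruby: subject of the clause headed by 'contradicted'; c-commands the reflexive within its binding domain — allowed (Principle A).

Ruby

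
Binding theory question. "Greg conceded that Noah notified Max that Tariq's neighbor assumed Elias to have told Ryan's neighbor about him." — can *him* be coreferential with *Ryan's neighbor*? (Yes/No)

No

*him* is a pronoun; Principle B requires it to be free in its binding domain — the clause headed by 'told'.
— Ryan's neighbor: object of the clause headed by 'told'; c-commands the pronoun within its binding domain — blocked (Principle B).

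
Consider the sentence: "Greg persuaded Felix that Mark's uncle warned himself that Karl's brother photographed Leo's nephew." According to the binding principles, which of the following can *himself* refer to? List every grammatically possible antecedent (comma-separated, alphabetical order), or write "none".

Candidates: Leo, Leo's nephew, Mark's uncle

*himself* is a reflexive; Principle A requires it to be bound within its binding domain — the clause headed by 'warned'.
— Leo: possessor inside the object DP of the clause headed by 'photographed'; does not c-command the reflexive — cannot bind it (Principle A).
— Leo's nephew: object of the clause headed by 'photographed'; does not c-command the reflexive — cannot bind it (Principle A).
— Mark's uncle: subject of the clause headed by 'warned'; c-commands the reflexive within its binding domain — allowed (Principle A).

Mark's uncle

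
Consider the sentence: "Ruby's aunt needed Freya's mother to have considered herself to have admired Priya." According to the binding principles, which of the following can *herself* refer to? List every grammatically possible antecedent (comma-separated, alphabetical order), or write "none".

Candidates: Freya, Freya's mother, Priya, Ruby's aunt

Freya's mother

*herself* is a reflexive; Principle A requires it to be bound within its binding domain — the clause headed by 'considered'.
— Freya: possessor inside the subject DP of the clause headed by 'considered'; does not c-command the reflexive — cannot bind it (Principle A).
— Freya's mother: subject of the clause headed by 'considered'; c-commands the reflexive within its binding domain — allowed (Principle A).
— Priya: object of the clause headed by 'admired'; does not c-command the reflexive — cannot bind it (Principle A).
— Ruby's aunt: subject of the matrix clause; c-commands the reflexive but lies outside its binding domain — cannot bind it (Principle A).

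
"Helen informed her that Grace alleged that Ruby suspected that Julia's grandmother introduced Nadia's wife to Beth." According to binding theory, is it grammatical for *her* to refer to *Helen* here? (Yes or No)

No

*Helen* is an R-expression; Principle C requires it to be free (not bound by any c-commanding expression).
— her: object of the matrix clause; the R-expression locally c-commands the pronoun — coreference blocked (Principle B on the pronoun).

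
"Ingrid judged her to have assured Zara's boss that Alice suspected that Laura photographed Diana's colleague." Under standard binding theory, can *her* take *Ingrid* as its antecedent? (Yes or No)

No

*her* is a pronoun; Principle B requires it to be free in its binding domain — the matrix clause.
— Ingrid: subject of the matrix clause; c-commands the pronoun within its binding domain — blocked (Principle B).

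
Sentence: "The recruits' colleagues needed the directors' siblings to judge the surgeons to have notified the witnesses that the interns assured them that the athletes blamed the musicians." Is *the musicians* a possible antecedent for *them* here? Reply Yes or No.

*them* is a pronoun; Principle B requires it to be free in its binding domain — the clause headed by 'assured'.
— the musicians: object of the clause headed by 'blamed'; is c-commanded by the pronoun; coreference would bind this R-expression — blocked (Principle C).

No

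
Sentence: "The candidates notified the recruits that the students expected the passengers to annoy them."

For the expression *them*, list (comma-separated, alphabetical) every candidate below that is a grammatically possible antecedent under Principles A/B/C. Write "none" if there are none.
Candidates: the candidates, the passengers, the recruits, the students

the candidates, the recruits, the students

*them* is a pronoun; Principle B requires it to be free in its binding domain — the clause headed by 'annoy'.
— the candidates: subject of the matrix clause; c-commands the pronoun but lies outside its binding domain — allowed.
— the passengers: subject of the clause headed by 'annoy'; c-commands the pronoun within its binding domain — blocked (Principle B).
— the recruits: object of the matrix clause; c-commands the pronoun but lies outside its binding domain — allowed.
— the students: subject of the clause headed by 'expected'; c-commands the pronoun but lies outside its binding domain — allowed.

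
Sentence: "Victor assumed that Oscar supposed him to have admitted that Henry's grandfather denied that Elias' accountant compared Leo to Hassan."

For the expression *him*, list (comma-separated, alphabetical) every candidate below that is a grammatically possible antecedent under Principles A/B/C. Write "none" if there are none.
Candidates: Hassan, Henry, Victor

*him* is a pronoun; Principle B requires it to be free in its binding domain — the clause headed by 'supposed'.
— Hassan: second object of the clause headed by 'compared'; is c-commanded by the pronoun; coreference would bind this R-expression — blocked (Principle C).
— Henry: possessor inside the subject DP of the clause headed by 'denied'; is c-commanded by the pronoun; coreference would bind this R-expression — blocked (Principle C).
— Victor: subject of the matrix clause; c-commands the pronoun but lies outside its binding domain — allowed.

Victor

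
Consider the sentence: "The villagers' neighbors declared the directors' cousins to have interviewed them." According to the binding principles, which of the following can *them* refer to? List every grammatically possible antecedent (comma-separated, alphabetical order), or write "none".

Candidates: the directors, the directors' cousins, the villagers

the directors, the villagers

*them* is a pronoun; Principle B requires it to be free in its binding domain — the clause headed by 'interviewed'.
— the directors: possessor inside the subject DP of the clause headed by 'interviewed'; does not c-command the pronoun — Principle B does not apply; allowed.
— the directors' cousins: subject of the clause headed by 'interviewed'; c-commands the pronoun within its binding domain — blocked (Principle B).
— the villagers: possessor inside the subject DP of the matrix clause; does not c-command the pronoun — Principle B does not apply; allowed.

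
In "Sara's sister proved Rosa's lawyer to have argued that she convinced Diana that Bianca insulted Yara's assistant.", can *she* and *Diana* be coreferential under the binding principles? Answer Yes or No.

No

*Diana* is an R-expression; Principle C requires it to be free (not bound by any c-commanding expression).
— she: subject of the clause headed by 'convinced'; the pronoun c-commands the R-expression — coreference blocked (Principle C).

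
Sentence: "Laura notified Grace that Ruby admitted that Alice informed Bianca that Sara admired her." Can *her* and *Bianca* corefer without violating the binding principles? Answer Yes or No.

Yes

*Bianca* is an R-expression; Principle C requires it to be free (not bound by any c-commanding expression).
— her: object of the clause headed by 'admired'; the pronoun does not c-command the R-expression — coreference allowed.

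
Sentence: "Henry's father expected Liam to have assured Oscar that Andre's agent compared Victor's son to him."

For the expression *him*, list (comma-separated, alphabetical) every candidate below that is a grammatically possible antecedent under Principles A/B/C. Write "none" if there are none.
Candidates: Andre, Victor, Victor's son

*him* is a pronoun; Principle B requires it to be free in its binding domain — the clause headed by 'compared'.
— Andre: possessor inside the subject DP of the clause headed by 'compared'; does not c-command the pronoun — Principle B does not apply; allowed.
— Victor: possessor inside the object DP of the clause headed by 'compared'; does not c-command the pronoun — Principle B does not apply; allowed.
— Victor's son: object of the clause headed by 'compared'; c-commands the pronoun within its binding domain — blocked (Principle B).

Andre, Victor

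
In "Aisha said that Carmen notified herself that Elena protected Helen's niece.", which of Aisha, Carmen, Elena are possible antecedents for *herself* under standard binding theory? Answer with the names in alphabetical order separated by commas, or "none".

Carmen

*herself* is a reflexive; Principle A requires it to be bound within its binding domain — the clause headed by 'notified'.
— Aisha: subject of the matrix clause; c-commands the reflexive but lies outside its binding domain — cannot bind it (Principle A).
— Carmen: subject of the clause headed by 'notified'; c-commands the reflexive within its binding domain — allowed (Principle A).
— Elena: subject of the clause headed by 'protected'; does not c-command the reflexive — cannot bind it (Principle A).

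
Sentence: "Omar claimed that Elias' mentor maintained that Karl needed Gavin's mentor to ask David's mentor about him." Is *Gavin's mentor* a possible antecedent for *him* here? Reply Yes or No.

No

*him* is a pronoun; Principle B requires it to be free in its binding domain — the clause headed by 'ask'.
— Gavin's mentor: subject of the clause headed by 'ask'; c-commands the pronoun within its binding domain — blocked (Principle B).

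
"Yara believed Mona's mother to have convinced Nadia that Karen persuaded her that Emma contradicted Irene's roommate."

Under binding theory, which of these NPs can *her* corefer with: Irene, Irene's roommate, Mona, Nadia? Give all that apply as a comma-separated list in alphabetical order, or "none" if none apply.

*her* is a pronoun; Principle B requires it to be free in its binding domain — the clause headed by 'persuaded'.
— Irene: possessor inside the object DP of the clause headed by 'contradicted'; is c-commanded by the pronoun; coreference would bind this R-expression — blocked (Principle C).
— Irene's roommate: object of the clause headed by 'contradicted'; is c-commanded by the pronoun; coreference would bind this R-expression — blocked (Principle C).
— Mona: possessor inside the subject DP of the clause headed by 'convinced'; does not c-command the pronoun — Principle B does not apply; allowed.
— Nadia: object of the clause headed by 'convinced'; c-commands the pronoun but lies outside its binding domain — allowed.

Mona, Nadia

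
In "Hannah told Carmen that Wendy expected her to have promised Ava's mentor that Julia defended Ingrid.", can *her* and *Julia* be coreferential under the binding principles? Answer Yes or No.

No

*Julia* is an R-expression; Principle C requires it to be free (not bound by any c-commanding expression).
— her: subject of the clause headed by 'promised'; the pronoun c-commands the R-expression — coreference blocked (Principle C).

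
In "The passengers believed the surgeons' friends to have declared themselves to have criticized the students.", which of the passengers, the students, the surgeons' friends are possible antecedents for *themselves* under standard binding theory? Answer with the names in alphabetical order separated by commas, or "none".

*themselves* is a reflexive; Principle A requires it to be bound within its binding domain — the clause headed by 'declared'.
— the passengers: subject of the matrix clause; c-commands the reflexive but lies outside its binding domain — cannot bind it (Principle A).
— the students: object of the clause headed by 'criticized'; does not c-command the reflexive — cannot bind it (Principle A).
— the surgeons' friends: subject of the clause headed by 'declared'; c-commands the reflexive within its binding domain — allowed (Principle A).

the surgeons' friends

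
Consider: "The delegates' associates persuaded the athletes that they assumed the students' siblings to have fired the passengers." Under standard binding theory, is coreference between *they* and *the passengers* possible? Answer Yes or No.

*the passengers* is an R-expression; Principle C requires it to be free (not bound by any c-commanding expression).
— they: subject of the clause headed by 'assumed'; the pronoun c-commands the R-expression — coreference blocked (Principle C).

No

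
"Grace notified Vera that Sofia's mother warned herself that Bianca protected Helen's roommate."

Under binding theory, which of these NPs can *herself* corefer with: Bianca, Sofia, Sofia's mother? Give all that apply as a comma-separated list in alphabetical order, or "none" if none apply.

Sofia's mother

*herself* is a reflexive; Principle A requires it to be bound within its binding domain — the clause headed by 'warned'.
— Bianca: subject of the clause headed by 'protected'; does not c-command the reflexive — cannot bind it (Principle A).
— Sofia: possessor inside the subject DP of the clause headed by 'warned'; does not c-command the reflexive — cannot bind it (Principle A).
— Sofia's mother: subject of the clause headed by 'warned'; c-commands the reflexive within its binding domain — allowed (Principle A).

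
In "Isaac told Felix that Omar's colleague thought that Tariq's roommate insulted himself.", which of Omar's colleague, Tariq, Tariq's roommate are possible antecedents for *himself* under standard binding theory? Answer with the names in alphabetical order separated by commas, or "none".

Tariq's roommate

*himself* is a reflexive; Principle A requires it to be bound within its binding domain — the clause headed by 'insulted'.
— Omar's colleague: subject of the clause headed by 'thought'; c-commands the reflexive but lies outside its binding domain — cannot bind it (Principle A).
— Tariq: possessor inside the subject DP of the clause headed by 'insulted'; does not c-command the reflexive — cannot bind it (Principle A).
— Tariq's roommate: subject of the clause headed by 'insulted'; c-commands the reflexive within its binding domain — allowed (Principle A).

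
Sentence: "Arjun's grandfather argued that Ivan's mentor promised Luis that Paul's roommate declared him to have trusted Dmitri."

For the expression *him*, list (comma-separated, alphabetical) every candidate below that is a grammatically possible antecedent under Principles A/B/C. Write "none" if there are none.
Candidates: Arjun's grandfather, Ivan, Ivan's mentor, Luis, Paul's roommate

Arjun's grandfather, Ivan, Ivan's mentor, Luis

*him* is a pronoun; Principle B requires it to be free in its binding domain — the clause headed by 'declared'.
— Arjun's grandfather: subject of the matrix clause; c-commands the pronoun but lies outside its binding domain — allowed.
— Ivan: possessor inside the subject DP of the clause headed by 'promised'; does not c-command the pronoun — Principle B does not apply; allowed.
— Ivan's mentor: subject of the clause headed by 'promised'; c-commands the pronoun but lies outside its binding domain — allowed.
— Luis: object of the clause headed by 'promised'; c-commands the pronoun but lies outside its binding domain — allowed.
— Paul's roommate: subject of the clause headed by 'declared'; c-commands the pronoun within its binding domain — blocked (Principle B).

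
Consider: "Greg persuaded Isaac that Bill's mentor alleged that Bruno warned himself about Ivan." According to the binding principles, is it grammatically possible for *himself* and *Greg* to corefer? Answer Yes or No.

*himself* is a reflexive; Principle A requires it to be bound within its binding domain — the clause headed by 'warned'.
— Greg: subject of the matrix clause; c-commands the reflexive but lies outside its binding domain — cannot bind it (Principle A).

No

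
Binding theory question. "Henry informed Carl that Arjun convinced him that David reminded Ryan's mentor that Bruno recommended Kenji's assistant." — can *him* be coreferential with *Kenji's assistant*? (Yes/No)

No

*him* is a pronoun; Principle B requires it to be free in its binding domain — the clause headed by 'convinced'.
— Kenji's assistant: object of the clause headed by 'recommended'; is c-commanded by the pronoun; coreference would bind this R-expression — blocked (Principle C).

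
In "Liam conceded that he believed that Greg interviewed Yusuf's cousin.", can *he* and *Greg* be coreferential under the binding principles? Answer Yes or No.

No

*Greg* is an R-expression; Principle C requires it to be free (not bound by any c-commanding expression).
— he: subject of the clause headed by 'believed'; the pronoun c-commands the R-expression — coreference blocked (Principle C).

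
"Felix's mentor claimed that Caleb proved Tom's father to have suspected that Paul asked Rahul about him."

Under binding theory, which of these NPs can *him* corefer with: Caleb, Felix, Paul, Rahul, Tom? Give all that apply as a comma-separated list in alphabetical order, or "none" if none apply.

*him* is a pronoun; Principle B requires it to be free in its binding domain — the clause headed by 'asked'.
— Caleb: subject of the clause headed by 'proved'; c-commands the pronoun but lies outside its binding domain — allowed.
— Felix: possessor inside the subject DP of the matrix clause; does not c-command the pronoun — Principle B does not apply; allowed.
— Paul: subject of the clause headed by 'asked'; c-commands the pronoun within its binding domain — blocked (Principle B).
— Rahul: object of the clause headed by 'asked'; c-commands the pronoun within its binding domain — blocked (Principle B).
— Tom: possessor inside the subject DP of the clause headed by 'suspected'; does not c-command the pronoun — Principle B does not apply; allowed.

Caleb, Felix, Tom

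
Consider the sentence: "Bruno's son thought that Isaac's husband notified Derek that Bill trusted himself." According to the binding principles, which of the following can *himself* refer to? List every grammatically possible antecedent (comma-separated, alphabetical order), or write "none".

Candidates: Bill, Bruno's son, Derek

*himself* is a reflexive; Principle A requires it to be bound within its binding domain — the clause headed by 'trusted'.
— Bill: subject of the clause headed by 'trusted'; c-commands the reflexive within its binding domain — allowed (Principle A).
— Bruno's son: subject of the matrix clause; c-commands the reflexive but lies outside its binding domain — cannot bind it (Principle A).
— Derek: object of the clause headed by 'notified'; c-commands the reflexive but lies outside its binding domain — cannot bind it (Principle A).

Bill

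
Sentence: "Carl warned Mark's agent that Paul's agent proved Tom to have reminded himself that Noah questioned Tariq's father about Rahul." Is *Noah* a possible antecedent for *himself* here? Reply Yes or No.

No

*himself* is a reflexive; Principle A requires it to be bound within its binding domain — the clause headed by 'reminded'.
— Noah: subject of the clause headed by 'questioned'; does not c-command the reflexive — cannot bind it (Principle A).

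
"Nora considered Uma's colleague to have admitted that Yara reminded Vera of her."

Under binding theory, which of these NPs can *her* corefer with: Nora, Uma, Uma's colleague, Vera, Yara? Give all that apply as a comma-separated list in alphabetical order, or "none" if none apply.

Nora, Uma, Uma's colleague

*her* is a pronoun; Principle B requires it to be free in its binding domain — the clause headed by 'reminded'.
— Nora: subject of the matrix clause; c-commands the pronoun but lies outside its binding domain — allowed.
— Uma: possessor inside the subject DP of the clause headed by 'admitted'; does not c-command the pronoun — Principle B does not apply; allowed.
— Uma's colleague: subject of the clause headed by 'admitted'; c-commands the pronoun but lies outside its binding domain — allowed.
— Vera: object of the clause headed by 'reminded'; c-commands the pronoun within its binding domain — blocked (Principle B).
— Yara: subject of the clause headed by 'reminded'; c-commands the pronoun within its binding domain — blocked (Principle B).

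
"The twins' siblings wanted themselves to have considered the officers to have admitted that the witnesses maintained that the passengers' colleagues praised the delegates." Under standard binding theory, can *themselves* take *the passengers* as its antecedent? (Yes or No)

*themselves* is a reflexive; Principle A requires it to be bound within its binding domain — the matrix clause.
— the passengers: possessor inside the subject DP of the clause headed by 'praised'; does not c-command the reflexive — cannot bind it (Principle A).

No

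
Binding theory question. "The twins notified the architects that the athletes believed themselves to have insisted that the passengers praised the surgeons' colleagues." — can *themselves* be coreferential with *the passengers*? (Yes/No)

No

*themselves* is a reflexive; Principle A requires it to be bound within its binding domain — the clause headed by 'believed'.
— the passengers: subject of the clause headed by 'praised'; does not c-command the reflexive — cannot bind it (Principle A).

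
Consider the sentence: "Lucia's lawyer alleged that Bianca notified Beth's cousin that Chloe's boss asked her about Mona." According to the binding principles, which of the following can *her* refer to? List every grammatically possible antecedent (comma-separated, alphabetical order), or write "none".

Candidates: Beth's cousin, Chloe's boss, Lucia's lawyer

*her* is a pronoun; Principle B requires it to be free in its binding domain — the clause headed by 'asked'.
— Beth's cousin: object of the clause headed by 'notified'; c-commands the pronoun but lies outside its binding domain — allowed.
— Chloe's boss: subject of the clause headed by 'asked'; c-commands the pronoun within its binding domain — blocked (Principle B).
— Lucia's lawyer: subject of the matrix clause; c-commands the pronoun but lies outside its binding domain — allowed.

Beth's cousin, Lucia's lawyer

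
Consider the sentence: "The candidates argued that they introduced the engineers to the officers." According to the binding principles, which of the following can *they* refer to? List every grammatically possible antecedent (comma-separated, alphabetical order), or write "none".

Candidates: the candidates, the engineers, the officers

*they* is a pronoun; Principle B requires it to be free in its binding domain — the clause headed by 'introduced'.
— the candidates: subject of the matrix clause; c-commands the pronoun but lies outside its binding domain — allowed.
— the engineers: object of the clause headed by 'introduced'; is c-commanded by the pronoun; coreference would bind this R-expression — blocked (Principle C).
— the officers: second object of the clause headed by 'introduced'; is c-commanded by the pronoun; coreference would bind this R-expression — blocked (Principle C).

the candidates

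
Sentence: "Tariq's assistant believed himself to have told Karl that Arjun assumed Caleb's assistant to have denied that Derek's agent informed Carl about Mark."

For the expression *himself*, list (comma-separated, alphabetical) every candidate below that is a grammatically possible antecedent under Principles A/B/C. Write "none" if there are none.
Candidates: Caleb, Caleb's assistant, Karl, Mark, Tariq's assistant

*himself* is a reflexive; Principle A requires it to be bound within its binding domain — the matrix clause.
— Caleb: possessor inside the subject DP of the clause headed by 'denied'; does not c-command the reflexive — cannot bind it (Principle A).
— Caleb's assistant: subject of the clause headed by 'denied'; does not c-command the reflexive — cannot bind it (Principle A).
— Karl: object of the clause headed by 'told'; does not c-command the reflexive — cannot bind it (Principle A).
— Mark: second object of the clause headed by 'informed'; does not c-command the reflexive — cannot bind it (Principle A).
— Tariq's assistant: subject of the matrix clause; c-commands the reflexive within its binding domain — allowed (Principle A).

Tariq's assistant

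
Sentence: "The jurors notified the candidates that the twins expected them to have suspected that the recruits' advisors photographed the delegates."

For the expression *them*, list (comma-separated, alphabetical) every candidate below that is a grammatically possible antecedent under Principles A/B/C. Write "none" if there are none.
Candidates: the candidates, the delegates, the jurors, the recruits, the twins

*them* is a pronoun; Principle B requires it to be free in its binding domain — the clause headed by 'expected'.
— the candidates: object of the matrix clause; c-commands the pronoun but lies outside its binding domain — allowed.
— the delegates: object of the clause headed by 'photographed'; is c-commanded by the pronoun; coreference would bind this R-expression — blocked (Principle C).
— the jurors: subject of the matrix clause; c-commands the pronoun but lies outside its binding domain — allowed.
— the recruits: possessor inside the subject DP of the clause headed by 'photographed'; is c-commanded by the pronoun; coreference would bind this R-expression — blocked (Principle C).
— the twins: subject of the clause headed by 'expected'; c-commands the pronoun within its binding domain — blocked (Principle B).

the candidates, the jurors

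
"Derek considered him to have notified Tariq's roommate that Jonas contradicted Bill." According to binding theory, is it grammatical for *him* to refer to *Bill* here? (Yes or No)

*Bill* is an R-expression; Principle C requires it to be free (not bound by any c-commanding expression).
— him: subject of the clause headed by 'notified'; the pronoun c-commands the R-expression — coreference blocked (Principle C).

No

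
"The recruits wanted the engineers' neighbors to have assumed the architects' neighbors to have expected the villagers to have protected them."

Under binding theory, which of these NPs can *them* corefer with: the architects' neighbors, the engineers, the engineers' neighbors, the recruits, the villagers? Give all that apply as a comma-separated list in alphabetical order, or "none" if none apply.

*them* is a pronoun; Principle B requires it to be free in its binding domain — the clause headed by 'protected'.
— the architects' neighbors: subject of the clause headed by 'expected'; c-commands the pronoun but lies outside its binding domain — allowed.
— the engineers: possessor inside the subject DP of the clause headed by 'assumed'; does not c-command the pronoun — Principle B does not apply; allowed.
— the engineers' neighbors: subject of the clause headed by 'assumed'; c-commands the pronoun but lies outside its binding domain — allowed.
— the recruits: subject of the matrix clause; c-commands the pronoun but lies outside its binding domain — allowed.
— the villagers: subject of the clause headed by 'protected'; c-commands the pronoun within its binding domain — blocked (Principle B).

the architects' neighbors, the engineers, the engineers' neighbors, the recruits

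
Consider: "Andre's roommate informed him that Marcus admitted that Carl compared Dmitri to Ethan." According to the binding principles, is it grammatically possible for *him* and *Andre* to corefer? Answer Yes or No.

*him* is a pronoun; Principle B requires it to be free in its binding domain — the matrix clause.
— Andre: possessor inside the subject DP of the matrix clause; does not c-command the pronoun — Principle B does not apply; allowed.

Yes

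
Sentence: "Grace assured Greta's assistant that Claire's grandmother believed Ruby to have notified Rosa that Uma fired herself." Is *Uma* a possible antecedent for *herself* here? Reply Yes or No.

Yes

*herself* is a reflexive; Principle A requires it to be bound within its binding domain — the clause headed by 'fired'.
— Uma: subject of the clause headed by 'fired'; c-commands the reflexive within its binding domain — allowed (Principle A).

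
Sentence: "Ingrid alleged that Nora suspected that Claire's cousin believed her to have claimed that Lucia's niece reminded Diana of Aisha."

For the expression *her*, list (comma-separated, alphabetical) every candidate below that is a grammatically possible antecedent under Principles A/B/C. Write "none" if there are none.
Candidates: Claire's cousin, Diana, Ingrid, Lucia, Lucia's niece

Ingrid

*her* is a pronoun; Principle B requires it to be free in its binding domain — the clause headed by 'believed'.
— Claire's cousin: subject of the clause headed by 'believed'; c-commands the pronoun within its binding domain — blocked (Principle B).
— Diana: object of the clause headed by 'reminded'; is c-commanded by the pronoun; coreference would bind this R-expression — blocked (Principle C).
— Ingrid: subject of the matrix clause; c-commands the pronoun but lies outside its binding domain — allowed.
— Lucia: possessor inside the subject DP of the clause headed by 'reminded'; is c-commanded by the pronoun; coreference would bind this R-expression — blocked (Principle C).
— Lucia's niece: subject of the clause headed by 'reminded'; is c-commanded by the pronoun; coreference would bind this R-expression — blocked (Principle C).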